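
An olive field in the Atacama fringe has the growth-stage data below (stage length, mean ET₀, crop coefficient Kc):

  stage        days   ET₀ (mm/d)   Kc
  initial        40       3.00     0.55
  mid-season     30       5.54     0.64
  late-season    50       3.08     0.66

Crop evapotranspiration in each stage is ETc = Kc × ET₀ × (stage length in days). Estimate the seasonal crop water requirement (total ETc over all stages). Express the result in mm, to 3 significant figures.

initial: 0.55 × 3.00 × 40 = 66.00 mm
mid-season: 0.64 × 5.54 × 30 = 106.37 mm
late-season: 0.66 × 3.08 × 50 = 101.64 mm
Seasonal total = 274.01 mm

274 mm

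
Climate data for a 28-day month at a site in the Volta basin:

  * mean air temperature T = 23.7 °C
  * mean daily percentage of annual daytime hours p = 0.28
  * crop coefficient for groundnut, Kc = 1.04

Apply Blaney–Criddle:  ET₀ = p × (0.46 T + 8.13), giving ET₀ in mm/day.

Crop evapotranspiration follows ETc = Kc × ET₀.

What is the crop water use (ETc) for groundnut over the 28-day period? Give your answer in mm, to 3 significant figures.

155 mm

ET₀ = 0.28 × (0.46 × 23.7 + 8.13) = 0.28 × 19.032 = 5.3290 mm/d
ETc = Kc × ET₀ = 1.04 × 5.3290 = 5.5422 mm/d
Over 28 days: 5.5422 × 28 = 155.182 mm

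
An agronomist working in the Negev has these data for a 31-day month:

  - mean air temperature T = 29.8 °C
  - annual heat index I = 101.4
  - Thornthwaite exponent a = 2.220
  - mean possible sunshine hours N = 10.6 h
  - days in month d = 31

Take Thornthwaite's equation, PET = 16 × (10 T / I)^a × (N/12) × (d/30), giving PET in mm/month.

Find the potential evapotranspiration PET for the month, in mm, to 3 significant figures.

160 mm

10T/I = 10 × 29.8 / 101.4 = 2.9389
(10T/I)^a = 2.9389^2.220 = 10.9489
Uncorrected PET = 16 × 10.9489 = 175.182 mm
Correction = (N/12)(d/30) = (10.6/12)(31/30) = 0.9128
PET = 175.182 × 0.9128 = 159.906 mm/month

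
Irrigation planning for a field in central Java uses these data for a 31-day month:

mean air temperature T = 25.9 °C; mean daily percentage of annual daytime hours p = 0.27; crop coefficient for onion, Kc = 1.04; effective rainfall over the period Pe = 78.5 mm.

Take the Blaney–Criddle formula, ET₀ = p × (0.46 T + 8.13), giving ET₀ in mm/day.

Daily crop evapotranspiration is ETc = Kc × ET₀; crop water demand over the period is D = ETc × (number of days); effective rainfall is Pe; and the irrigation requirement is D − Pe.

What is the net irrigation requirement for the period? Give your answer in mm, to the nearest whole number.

96 mm

ET₀ = 0.27 × (0.46 × 25.9 + 8.13) = 0.27 × 20.044 = 5.4119 mm/d
ETc = Kc × ET₀ = 1.04 × 5.4119 = 5.6284 mm/d
Crop demand D = ETc × 31 d = 5.6284 × 31 = 174.480 mm
D − Pe = 174.480 − 78.5 = 95.980 mm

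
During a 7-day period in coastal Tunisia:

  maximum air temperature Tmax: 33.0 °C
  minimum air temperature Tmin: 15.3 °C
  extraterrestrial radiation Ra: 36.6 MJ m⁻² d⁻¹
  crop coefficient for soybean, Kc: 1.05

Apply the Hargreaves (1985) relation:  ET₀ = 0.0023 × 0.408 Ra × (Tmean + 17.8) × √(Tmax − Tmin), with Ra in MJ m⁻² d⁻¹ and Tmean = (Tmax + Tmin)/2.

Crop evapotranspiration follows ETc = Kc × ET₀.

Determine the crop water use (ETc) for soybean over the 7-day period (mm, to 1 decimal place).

44.6 mm

Tmean = (33.0 + 15.3)/2 = 24.15 °C
0.408 Ra = 0.408 × 36.6 = 14.9328 mm/d equivalent
ET₀ = 0.0023 × 14.9328 × (24.15 + 17.8) × √17.7 = 0.0023 × 14.9328 × 41.95 × 4.2071 = 6.0616 mm/d
ETc = Kc × ET₀ = 1.05 × 6.0616 = 6.3647 mm/d
Over 7 days: 6.3647 × 7 = 44.553 mm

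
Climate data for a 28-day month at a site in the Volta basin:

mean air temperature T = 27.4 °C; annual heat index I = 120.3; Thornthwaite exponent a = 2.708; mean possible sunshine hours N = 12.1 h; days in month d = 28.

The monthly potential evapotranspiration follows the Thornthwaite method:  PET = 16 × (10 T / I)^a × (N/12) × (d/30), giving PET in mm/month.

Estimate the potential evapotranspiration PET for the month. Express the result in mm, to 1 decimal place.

10T/I = 10 × 27.4 / 120.3 = 2.2776
(10T/I)^a = 2.2776^2.708 = 9.2907
Uncorrected PET = 16 × 9.2907 = 148.651 mm
Correction = (N/12)(d/30) = (12.1/12)(28/30) = 0.9411
PET = 148.651 × 0.9411 = 139.895 mm/month

139.9 mm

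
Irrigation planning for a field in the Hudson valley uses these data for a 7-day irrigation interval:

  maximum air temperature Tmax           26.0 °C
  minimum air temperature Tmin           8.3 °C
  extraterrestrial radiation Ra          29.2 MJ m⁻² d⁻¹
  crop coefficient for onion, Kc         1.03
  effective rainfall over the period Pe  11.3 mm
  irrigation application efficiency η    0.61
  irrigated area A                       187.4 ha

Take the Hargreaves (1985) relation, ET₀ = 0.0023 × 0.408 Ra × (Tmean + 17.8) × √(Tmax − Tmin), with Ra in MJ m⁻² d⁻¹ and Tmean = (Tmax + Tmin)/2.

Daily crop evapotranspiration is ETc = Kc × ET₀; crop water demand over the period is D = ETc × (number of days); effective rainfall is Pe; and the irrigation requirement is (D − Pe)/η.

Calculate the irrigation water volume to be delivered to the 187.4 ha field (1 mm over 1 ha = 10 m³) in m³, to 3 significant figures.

54500 m³

Tmean = (26.0 + 8.3)/2 = 17.15 °C
0.408 Ra = 0.408 × 29.2 = 11.9136 mm/d equivalent
ET₀ = 0.0023 × 11.9136 × (17.15 + 17.8) × √17.7 = 0.0023 × 11.9136 × 34.95 × 4.2071 = 4.0290 mm/d
ETc = Kc × ET₀ = 1.03 × 4.0290 = 4.1499 mm/d
Crop demand D = ETc × 7 d = 4.1499 × 7 = 29.049 mm
D − Pe = 29.049 − 11.3 = 17.749 mm
Gross irrigation = 17.749 / 0.61 = 29.097 mm
Volume = 29.097 mm × 187.4 ha × 10 = 54527.8 m³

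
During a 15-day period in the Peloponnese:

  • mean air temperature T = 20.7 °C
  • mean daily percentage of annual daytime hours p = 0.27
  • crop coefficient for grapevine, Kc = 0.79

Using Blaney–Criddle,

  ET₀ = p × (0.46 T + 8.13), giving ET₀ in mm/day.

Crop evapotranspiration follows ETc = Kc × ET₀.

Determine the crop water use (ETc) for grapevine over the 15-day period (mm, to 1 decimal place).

56.5 mm

ET₀ = 0.27 × (0.46 × 20.7 + 8.13) = 0.27 × 17.652 = 4.7660 mm/d
ETc = Kc × ET₀ = 0.79 × 4.7660 = 3.7651 mm/d
Over 15 days: 3.7651 × 15 = 56.477 mm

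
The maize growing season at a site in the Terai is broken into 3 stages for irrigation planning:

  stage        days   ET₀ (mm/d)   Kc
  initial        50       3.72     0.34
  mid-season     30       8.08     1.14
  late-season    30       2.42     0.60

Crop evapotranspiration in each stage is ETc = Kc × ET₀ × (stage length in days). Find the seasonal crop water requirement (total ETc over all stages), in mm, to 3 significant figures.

initial: 0.34 × 3.72 × 50 = 63.24 mm
mid-season: 1.14 × 8.08 × 30 = 276.34 mm
late-season: 0.60 × 2.42 × 30 = 43.56 mm
Seasonal total = 383.14 mm

383 mm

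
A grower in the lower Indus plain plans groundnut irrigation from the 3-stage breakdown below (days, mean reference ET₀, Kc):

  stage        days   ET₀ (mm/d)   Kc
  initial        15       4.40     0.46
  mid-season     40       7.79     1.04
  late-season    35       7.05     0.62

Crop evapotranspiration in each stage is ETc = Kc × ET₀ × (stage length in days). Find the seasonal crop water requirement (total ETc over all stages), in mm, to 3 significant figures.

507 mm

initial: 0.46 × 4.40 × 15 = 30.36 mm
mid-season: 1.04 × 7.79 × 40 = 324.06 mm
late-season: 0.62 × 7.05 × 35 = 152.99 mm
Seasonal total = 507.41 mm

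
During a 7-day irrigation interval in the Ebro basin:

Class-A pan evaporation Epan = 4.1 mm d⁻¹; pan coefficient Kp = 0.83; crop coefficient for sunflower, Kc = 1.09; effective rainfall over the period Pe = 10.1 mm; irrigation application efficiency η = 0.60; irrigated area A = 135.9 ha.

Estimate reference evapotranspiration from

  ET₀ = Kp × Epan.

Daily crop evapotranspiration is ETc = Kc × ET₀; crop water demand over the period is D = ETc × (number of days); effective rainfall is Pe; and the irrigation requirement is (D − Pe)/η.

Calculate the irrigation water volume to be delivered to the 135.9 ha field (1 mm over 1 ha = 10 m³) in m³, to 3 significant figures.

35900 m³

ET₀ = 0.83 × 4.1 = 3.4030 mm/d
ETc = Kc × ET₀ = 1.09 × 3.4030 = 3.7093 mm/d
Crop demand D = ETc × 7 d = 3.7093 × 7 = 25.965 mm
D − Pe = 25.965 − 10.1 = 15.865 mm
Gross irrigation = 15.865 / 0.60 = 26.442 mm
Volume = 26.442 mm × 135.9 ha × 10 = 35934.7 m³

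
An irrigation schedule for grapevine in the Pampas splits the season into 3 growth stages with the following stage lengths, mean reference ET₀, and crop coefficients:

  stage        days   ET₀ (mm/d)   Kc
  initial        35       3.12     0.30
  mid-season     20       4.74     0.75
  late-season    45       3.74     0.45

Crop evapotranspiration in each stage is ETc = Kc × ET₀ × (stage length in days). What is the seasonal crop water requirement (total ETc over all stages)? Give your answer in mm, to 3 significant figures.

180 mm

initial: 0.30 × 3.12 × 35 = 32.76 mm
mid-season: 0.75 × 4.74 × 20 = 71.10 mm
late-season: 0.45 × 3.74 × 45 = 75.74 mm
Seasonal total = 179.60 mm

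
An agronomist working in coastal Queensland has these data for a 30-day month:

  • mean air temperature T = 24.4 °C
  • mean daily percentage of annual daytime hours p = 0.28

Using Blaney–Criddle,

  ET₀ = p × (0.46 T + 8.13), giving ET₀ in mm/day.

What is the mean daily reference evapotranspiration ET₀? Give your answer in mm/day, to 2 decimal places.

5.42 mm/day

ET₀ = 0.28 × (0.46 × 24.4 + 8.13) = 0.28 × 19.354 = 5.4191 mm/d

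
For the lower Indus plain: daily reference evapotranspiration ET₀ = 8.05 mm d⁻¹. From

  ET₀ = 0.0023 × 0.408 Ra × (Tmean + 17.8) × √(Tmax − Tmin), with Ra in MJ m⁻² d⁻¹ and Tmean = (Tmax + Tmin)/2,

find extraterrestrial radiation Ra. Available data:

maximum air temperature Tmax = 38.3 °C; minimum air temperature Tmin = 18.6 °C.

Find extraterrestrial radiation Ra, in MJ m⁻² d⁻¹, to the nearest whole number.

42 MJ m⁻² d⁻¹

Tmean = (38.3+18.6)/2 = 28.45 °C; ΔT = 19.7
Ra = ET₀ / [0.0023 × 0.408 × (Tmean+17.8) × √ΔT]
   = 8.05 / (0.0023 × 0.408 × 46.25 × 4.4385) = 41.789 MJ m⁻² d⁻¹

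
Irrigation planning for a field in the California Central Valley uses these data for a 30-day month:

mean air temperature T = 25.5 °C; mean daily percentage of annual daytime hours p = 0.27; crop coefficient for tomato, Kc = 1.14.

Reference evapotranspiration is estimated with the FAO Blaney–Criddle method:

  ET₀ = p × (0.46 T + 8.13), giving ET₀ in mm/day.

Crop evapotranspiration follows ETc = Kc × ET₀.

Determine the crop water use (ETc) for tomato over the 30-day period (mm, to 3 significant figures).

ET₀ = 0.27 × (0.46 × 25.5 + 8.13) = 0.27 × 19.860 = 5.3622 mm/d
ETc = Kc × ET₀ = 1.14 × 5.3622 = 6.1129 mm/d
Over 30 days: 6.1129 × 30 = 183.387 mm

183 mm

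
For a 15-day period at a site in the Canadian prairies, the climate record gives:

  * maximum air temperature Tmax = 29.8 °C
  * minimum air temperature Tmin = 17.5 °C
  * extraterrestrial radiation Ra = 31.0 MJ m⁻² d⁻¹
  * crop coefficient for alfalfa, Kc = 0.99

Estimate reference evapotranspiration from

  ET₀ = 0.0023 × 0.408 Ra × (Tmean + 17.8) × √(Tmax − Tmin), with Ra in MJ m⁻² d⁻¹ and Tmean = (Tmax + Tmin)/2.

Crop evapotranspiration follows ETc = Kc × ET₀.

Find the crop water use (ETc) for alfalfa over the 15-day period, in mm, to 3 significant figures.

Tmean = (29.8 + 17.5)/2 = 23.65 °C
0.408 Ra = 0.408 × 31.0 = 12.6480 mm/d equivalent
ET₀ = 0.0023 × 12.6480 × (23.65 + 17.8) × √12.3 = 0.0023 × 12.6480 × 41.45 × 3.5071 = 4.2289 mm/d
ETc = Kc × ET₀ = 0.99 × 4.2289 = 4.1866 mm/d
Over 15 days: 4.1866 × 15 = 62.799 mm

62.8 mm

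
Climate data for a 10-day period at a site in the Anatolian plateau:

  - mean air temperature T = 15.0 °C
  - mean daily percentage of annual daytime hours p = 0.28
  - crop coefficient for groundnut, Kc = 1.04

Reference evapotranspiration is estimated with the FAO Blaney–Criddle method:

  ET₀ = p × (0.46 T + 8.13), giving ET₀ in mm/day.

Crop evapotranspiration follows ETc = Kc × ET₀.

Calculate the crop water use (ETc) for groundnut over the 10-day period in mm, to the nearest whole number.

ET₀ = 0.28 × (0.46 × 15.0 + 8.13) = 0.28 × 15.030 = 4.2084 mm/d
ETc = Kc × ET₀ = 1.04 × 4.2084 = 4.3767 mm/d
Over 10 days: 4.3767 × 10 = 43.767 mm

44 mm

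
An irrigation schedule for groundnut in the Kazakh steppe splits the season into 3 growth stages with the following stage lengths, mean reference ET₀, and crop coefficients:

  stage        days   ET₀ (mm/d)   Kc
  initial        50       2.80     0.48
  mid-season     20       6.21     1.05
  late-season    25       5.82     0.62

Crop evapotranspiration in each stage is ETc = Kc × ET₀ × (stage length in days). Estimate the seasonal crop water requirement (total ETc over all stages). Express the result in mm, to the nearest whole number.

288 mm

initial: 0.48 × 2.80 × 50 = 67.20 mm
mid-season: 1.05 × 6.21 × 20 = 130.41 mm
late-season: 0.62 × 5.82 × 25 = 90.21 mm
Seasonal total = 287.82 mm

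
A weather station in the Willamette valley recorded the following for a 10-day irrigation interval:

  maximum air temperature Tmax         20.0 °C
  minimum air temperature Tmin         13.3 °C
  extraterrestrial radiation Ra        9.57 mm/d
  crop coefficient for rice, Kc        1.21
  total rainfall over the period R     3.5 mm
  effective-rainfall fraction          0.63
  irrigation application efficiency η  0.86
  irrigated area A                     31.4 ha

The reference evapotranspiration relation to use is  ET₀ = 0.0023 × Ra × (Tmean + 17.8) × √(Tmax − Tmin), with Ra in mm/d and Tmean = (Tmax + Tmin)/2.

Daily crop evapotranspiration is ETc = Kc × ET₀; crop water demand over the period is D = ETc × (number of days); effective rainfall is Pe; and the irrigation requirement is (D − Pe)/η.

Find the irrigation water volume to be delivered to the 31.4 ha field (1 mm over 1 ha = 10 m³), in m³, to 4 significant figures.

Tmean = (20.0 + 13.3)/2 = 16.65 °C
ET₀ = 0.0023 × 9.57 × (16.65 + 17.8) × √6.7 = 0.0023 × 9.57 × 34.45 × 2.5884 = 1.9627 mm/d
ETc = Kc × ET₀ = 1.21 × 1.9627 = 2.3749 mm/d
Crop demand D = ETc × 10 d = 2.3749 × 10 = 23.749 mm
Pe = 0.63 × 3.5 = 2.205 mm
D − Pe = 23.749 − 2.205 = 21.544 mm
Gross irrigation = 21.544 / 0.86 = 25.051 mm
Volume = 25.051 mm × 31.4 ha × 10 = 7866.0 m³

7866 m³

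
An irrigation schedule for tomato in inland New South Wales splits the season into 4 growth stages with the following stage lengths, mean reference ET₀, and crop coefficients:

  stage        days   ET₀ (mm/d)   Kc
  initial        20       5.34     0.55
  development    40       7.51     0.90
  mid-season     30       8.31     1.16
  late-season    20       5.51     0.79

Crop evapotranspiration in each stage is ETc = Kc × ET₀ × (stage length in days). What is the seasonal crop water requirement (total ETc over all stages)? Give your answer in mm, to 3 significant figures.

705 mm

initial: 0.55 × 5.34 × 20 = 58.74 mm
development: 0.90 × 7.51 × 40 = 270.36 mm
mid-season: 1.16 × 8.31 × 30 = 289.19 mm
late-season: 0.79 × 5.51 × 20 = 87.06 mm
Seasonal total = 705.35 mm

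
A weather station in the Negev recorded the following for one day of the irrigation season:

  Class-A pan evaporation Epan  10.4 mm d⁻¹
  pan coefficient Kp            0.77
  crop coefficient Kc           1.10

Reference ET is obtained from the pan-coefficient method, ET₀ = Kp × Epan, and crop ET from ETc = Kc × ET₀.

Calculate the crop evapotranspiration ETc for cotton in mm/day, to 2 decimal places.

8.81 mm/day

ET₀ = 0.77 × 10.4 = 8.0080 mm/d
ETc = Kc × ET₀ = 1.10 × 8.0080 = 8.8088 mm/d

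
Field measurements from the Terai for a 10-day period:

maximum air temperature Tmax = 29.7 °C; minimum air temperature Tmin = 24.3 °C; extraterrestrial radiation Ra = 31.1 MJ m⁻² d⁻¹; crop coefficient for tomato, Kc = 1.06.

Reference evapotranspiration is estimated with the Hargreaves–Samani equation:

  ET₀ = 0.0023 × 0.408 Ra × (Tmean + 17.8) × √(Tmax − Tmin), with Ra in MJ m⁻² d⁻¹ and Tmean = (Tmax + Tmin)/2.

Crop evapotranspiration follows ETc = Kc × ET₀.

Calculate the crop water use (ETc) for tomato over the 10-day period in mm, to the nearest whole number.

32 mm

Tmean = (29.7 + 24.3)/2 = 27.00 °C
0.408 Ra = 0.408 × 31.1 = 12.6888 mm/d equivalent
ET₀ = 0.0023 × 12.6888 × (27.00 + 17.8) × √5.4 = 0.0023 × 12.6888 × 44.80 × 2.3238 = 3.0383 mm/d
ETc = Kc × ET₀ = 1.06 × 3.0383 = 3.2206 mm/d
Over 10 days: 3.2206 × 10 = 32.206 mm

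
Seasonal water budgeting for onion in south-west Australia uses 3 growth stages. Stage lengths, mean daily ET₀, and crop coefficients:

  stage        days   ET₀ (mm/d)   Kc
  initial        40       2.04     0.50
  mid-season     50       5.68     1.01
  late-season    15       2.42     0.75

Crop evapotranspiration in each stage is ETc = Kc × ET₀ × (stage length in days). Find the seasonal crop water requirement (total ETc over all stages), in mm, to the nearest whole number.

initial: 0.50 × 2.04 × 40 = 40.80 mm
mid-season: 1.01 × 5.68 × 50 = 286.84 mm
late-season: 0.75 × 2.42 × 15 = 27.23 mm
Seasonal total = 354.87 mm

355 mm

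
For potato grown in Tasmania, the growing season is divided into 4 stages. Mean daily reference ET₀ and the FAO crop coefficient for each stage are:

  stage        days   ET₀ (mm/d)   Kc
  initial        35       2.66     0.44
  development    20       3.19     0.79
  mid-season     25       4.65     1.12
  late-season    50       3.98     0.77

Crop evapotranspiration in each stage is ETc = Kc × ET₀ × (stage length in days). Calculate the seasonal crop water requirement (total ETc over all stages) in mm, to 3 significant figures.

initial: 0.44 × 2.66 × 35 = 40.96 mm
development: 0.79 × 3.19 × 20 = 50.40 mm
mid-season: 1.12 × 4.65 × 25 = 130.20 mm
late-season: 0.77 × 3.98 × 50 = 153.23 mm
Seasonal total = 374.79 mm

375 mm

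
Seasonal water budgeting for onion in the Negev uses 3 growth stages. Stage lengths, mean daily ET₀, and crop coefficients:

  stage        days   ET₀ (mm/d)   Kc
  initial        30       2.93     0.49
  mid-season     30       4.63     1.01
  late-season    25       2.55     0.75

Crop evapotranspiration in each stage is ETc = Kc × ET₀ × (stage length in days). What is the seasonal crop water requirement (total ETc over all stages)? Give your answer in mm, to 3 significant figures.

initial: 0.49 × 2.93 × 30 = 43.07 mm
mid-season: 1.01 × 4.63 × 30 = 140.29 mm
late-season: 0.75 × 2.55 × 25 = 47.81 mm
Seasonal total = 231.17 mm

231 mm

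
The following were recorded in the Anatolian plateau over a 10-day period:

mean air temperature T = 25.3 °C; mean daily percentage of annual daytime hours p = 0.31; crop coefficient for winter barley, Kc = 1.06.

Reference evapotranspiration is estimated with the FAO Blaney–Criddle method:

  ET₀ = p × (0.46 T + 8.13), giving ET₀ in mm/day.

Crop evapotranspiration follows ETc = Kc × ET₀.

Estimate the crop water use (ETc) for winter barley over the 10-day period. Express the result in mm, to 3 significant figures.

65.0 mm

ET₀ = 0.31 × (0.46 × 25.3 + 8.13) = 0.31 × 19.768 = 6.1281 mm/d
ETc = Kc × ET₀ = 1.06 × 6.1281 = 6.4958 mm/d
Over 10 days: 6.4958 × 10 = 64.958 mm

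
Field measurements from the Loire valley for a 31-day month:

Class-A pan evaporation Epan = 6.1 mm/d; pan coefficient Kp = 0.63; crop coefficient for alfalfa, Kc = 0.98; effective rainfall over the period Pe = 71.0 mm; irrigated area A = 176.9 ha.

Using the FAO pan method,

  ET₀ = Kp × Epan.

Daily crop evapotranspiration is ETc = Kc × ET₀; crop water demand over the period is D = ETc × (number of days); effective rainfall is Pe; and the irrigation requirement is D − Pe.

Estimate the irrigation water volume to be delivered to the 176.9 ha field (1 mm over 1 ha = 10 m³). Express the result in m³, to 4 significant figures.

80930 m³

ET₀ = 0.63 × 6.1 = 3.8430 mm/d
ETc = Kc × ET₀ = 0.98 × 3.8430 = 3.7661 mm/d
Crop demand D = ETc × 31 d = 3.7661 × 31 = 116.749 mm
D − Pe = 116.749 − 71.0 = 45.749 mm
Volume = 45.749 mm × 176.9 ha × 10 = 80930.0 m³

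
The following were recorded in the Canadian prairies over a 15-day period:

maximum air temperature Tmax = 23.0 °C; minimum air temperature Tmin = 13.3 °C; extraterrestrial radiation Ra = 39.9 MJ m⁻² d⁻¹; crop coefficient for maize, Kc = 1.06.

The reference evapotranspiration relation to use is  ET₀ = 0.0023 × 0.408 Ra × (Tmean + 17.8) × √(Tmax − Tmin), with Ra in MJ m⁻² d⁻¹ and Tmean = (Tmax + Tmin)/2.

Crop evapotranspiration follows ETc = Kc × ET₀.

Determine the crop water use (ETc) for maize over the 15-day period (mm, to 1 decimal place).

Tmean = (23.0 + 13.3)/2 = 18.15 °C
0.408 Ra = 0.408 × 39.9 = 16.2792 mm/d equivalent
ET₀ = 0.0023 × 16.2792 × (18.15 + 17.8) × √9.7 = 0.0023 × 16.2792 × 35.95 × 3.1145 = 4.1923 mm/d
ETc = Kc × ET₀ = 1.06 × 4.1923 = 4.4438 mm/d
Over 15 days: 4.4438 × 15 = 66.657 mm

66.7 mm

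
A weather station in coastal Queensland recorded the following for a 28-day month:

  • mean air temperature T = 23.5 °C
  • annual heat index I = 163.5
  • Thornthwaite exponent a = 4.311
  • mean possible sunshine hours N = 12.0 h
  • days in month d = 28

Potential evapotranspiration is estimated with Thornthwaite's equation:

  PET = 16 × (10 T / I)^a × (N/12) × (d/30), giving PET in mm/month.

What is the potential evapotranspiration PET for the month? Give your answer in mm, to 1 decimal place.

10T/I = 10 × 23.5 / 163.5 = 1.4373
(10T/I)^a = 1.4373^4.311 = 4.7773
Uncorrected PET = 16 × 4.7773 = 76.437 mm
Correction = (N/12)(d/30) = (12.0/12)(28/30) = 0.9333
PET = 76.437 × 0.9333 = 71.339 mm/month

71.3 mm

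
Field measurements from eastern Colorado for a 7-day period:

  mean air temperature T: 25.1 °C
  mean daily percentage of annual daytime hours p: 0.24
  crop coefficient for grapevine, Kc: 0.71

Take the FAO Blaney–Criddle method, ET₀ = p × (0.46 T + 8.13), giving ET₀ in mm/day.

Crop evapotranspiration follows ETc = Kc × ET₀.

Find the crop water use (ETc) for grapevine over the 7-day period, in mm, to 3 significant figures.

ET₀ = 0.24 × (0.46 × 25.1 + 8.13) = 0.24 × 19.676 = 4.7222 mm/d
ETc = Kc × ET₀ = 0.71 × 4.7222 = 3.3528 mm/d
Over 7 days: 3.3528 × 7 = 23.470 mm

23.5 mm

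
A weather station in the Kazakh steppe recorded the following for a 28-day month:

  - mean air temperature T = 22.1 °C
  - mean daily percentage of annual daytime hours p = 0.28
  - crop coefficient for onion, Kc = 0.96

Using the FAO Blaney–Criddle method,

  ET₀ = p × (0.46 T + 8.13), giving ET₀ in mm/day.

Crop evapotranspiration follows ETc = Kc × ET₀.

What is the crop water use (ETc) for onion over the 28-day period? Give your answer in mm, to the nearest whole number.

138 mm

ET₀ = 0.28 × (0.46 × 22.1 + 8.13) = 0.28 × 18.296 = 5.1229 mm/d
ETc = Kc × ET₀ = 0.96 × 5.1229 = 4.9180 mm/d
Over 28 days: 4.9180 × 28 = 137.704 mm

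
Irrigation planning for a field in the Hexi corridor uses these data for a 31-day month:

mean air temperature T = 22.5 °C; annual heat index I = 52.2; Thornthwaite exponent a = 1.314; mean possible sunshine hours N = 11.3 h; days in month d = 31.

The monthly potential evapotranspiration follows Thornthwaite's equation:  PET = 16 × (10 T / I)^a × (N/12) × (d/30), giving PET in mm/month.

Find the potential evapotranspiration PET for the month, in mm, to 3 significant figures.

10T/I = 10 × 22.5 / 52.2 = 4.3103
(10T/I)^a = 4.3103^1.314 = 6.8193
Uncorrected PET = 16 × 6.8193 = 109.109 mm
Correction = (N/12)(d/30) = (11.3/12)(31/30) = 0.9731
PET = 109.109 × 0.9731 = 106.174 mm/month

106 mm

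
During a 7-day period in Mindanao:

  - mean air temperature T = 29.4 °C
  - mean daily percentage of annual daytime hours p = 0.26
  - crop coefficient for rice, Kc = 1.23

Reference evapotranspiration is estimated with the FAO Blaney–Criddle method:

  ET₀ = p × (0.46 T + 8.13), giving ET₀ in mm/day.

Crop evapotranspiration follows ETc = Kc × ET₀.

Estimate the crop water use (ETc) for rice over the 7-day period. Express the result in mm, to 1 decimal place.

48.5 mm

ET₀ = 0.26 × (0.46 × 29.4 + 8.13) = 0.26 × 21.654 = 5.6300 mm/d
ETc = Kc × ET₀ = 1.23 × 5.6300 = 6.9249 mm/d
Over 7 days: 6.9249 × 7 = 48.474 mm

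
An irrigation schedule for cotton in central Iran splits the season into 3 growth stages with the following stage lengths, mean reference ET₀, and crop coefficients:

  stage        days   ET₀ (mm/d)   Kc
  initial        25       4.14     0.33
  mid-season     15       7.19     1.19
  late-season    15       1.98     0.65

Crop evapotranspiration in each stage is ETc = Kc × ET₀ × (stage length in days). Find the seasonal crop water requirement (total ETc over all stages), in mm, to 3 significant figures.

182 mm

initial: 0.33 × 4.14 × 25 = 34.16 mm
mid-season: 1.19 × 7.19 × 15 = 128.34 mm
late-season: 0.65 × 1.98 × 15 = 19.31 mm
Seasonal total = 181.81 mm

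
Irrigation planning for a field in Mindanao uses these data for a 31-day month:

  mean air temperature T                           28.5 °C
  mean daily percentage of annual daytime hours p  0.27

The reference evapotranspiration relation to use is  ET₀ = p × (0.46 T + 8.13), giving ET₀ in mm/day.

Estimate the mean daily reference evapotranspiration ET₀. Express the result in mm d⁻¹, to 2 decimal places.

ET₀ = 0.27 × (0.46 × 28.5 + 8.13) = 0.27 × 21.240 = 5.7348 mm/d

5.73 mm d⁻¹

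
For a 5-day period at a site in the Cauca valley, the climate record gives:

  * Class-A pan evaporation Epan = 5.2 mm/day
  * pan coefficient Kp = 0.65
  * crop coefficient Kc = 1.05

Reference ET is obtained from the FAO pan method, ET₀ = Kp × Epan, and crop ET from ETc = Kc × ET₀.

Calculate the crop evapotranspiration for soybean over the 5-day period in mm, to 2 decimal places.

17.75 mm

ET₀ = 0.65 × 5.2 = 3.3800 mm/d
ETc = Kc × ET₀ = 1.05 × 3.3800 = 3.5490 mm/d
Over 5 days: 3.5490 × 5 = 17.745 mm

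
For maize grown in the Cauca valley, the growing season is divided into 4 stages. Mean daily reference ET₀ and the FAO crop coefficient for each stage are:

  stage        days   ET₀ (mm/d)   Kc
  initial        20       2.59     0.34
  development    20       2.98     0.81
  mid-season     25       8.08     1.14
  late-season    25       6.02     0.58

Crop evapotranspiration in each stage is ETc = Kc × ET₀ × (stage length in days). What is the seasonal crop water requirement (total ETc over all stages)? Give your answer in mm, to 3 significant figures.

initial: 0.34 × 2.59 × 20 = 17.61 mm
development: 0.81 × 2.98 × 20 = 48.28 mm
mid-season: 1.14 × 8.08 × 25 = 230.28 mm
late-season: 0.58 × 6.02 × 25 = 87.29 mm
Seasonal total = 383.46 mm

383 mm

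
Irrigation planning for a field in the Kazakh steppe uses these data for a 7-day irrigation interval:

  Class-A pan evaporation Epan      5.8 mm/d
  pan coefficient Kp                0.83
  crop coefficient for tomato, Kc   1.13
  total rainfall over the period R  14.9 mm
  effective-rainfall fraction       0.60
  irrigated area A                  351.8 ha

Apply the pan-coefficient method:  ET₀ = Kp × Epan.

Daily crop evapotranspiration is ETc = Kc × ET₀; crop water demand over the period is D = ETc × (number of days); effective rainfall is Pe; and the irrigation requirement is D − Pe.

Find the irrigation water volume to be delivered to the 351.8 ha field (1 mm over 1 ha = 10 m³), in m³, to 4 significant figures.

ET₀ = 0.83 × 5.8 = 4.8140 mm/d
ETc = Kc × ET₀ = 1.13 × 4.8140 = 5.4398 mm/d
Crop demand D = ETc × 7 d = 5.4398 × 7 = 38.079 mm
Pe = 0.60 × 14.9 = 8.940 mm
D − Pe = 38.079 − 8.940 = 29.139 mm
Volume = 29.139 mm × 351.8 ha × 10 = 102511.0 m³

102500 m³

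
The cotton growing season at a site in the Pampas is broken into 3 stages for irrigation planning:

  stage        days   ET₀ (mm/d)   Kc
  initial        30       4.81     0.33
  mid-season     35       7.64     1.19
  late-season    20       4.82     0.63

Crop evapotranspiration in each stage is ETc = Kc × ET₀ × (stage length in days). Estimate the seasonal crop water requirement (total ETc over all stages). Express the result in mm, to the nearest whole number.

initial: 0.33 × 4.81 × 30 = 47.62 mm
mid-season: 1.19 × 7.64 × 35 = 318.21 mm
late-season: 0.63 × 4.82 × 20 = 60.73 mm
Seasonal total = 426.56 mm

427 mm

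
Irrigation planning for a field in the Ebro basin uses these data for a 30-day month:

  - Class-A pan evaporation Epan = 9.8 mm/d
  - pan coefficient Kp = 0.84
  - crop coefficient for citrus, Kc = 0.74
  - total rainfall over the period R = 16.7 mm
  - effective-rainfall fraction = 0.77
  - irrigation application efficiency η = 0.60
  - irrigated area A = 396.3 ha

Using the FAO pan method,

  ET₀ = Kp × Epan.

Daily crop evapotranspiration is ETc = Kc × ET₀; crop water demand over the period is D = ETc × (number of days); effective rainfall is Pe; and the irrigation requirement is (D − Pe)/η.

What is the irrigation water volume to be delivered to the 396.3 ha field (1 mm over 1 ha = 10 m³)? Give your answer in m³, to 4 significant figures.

ET₀ = 0.84 × 9.8 = 8.2320 mm/d
ETc = Kc × ET₀ = 0.74 × 8.2320 = 6.0917 mm/d
Crop demand D = ETc × 30 d = 6.0917 × 30 = 182.751 mm
Pe = 0.77 × 16.7 = 12.859 mm
D − Pe = 182.751 − 12.859 = 169.892 mm
Gross irrigation = 169.892 / 0.60 = 283.153 mm
Volume = 283.153 mm × 396.3 ha × 10 = 1122135.3 m³

1122000 m³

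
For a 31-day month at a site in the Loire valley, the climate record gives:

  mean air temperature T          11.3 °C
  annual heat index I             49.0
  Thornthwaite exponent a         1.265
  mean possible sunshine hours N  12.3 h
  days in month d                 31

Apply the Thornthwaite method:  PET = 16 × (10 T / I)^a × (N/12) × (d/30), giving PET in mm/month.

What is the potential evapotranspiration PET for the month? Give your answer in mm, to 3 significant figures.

48.8 mm

10T/I = 10 × 11.3 / 49.0 = 2.3061
(10T/I)^a = 2.3061^1.265 = 2.8777
Uncorrected PET = 16 × 2.8777 = 46.043 mm
Correction = (N/12)(d/30) = (12.3/12)(31/30) = 1.0592
PET = 46.043 × 1.0592 = 48.769 mm/month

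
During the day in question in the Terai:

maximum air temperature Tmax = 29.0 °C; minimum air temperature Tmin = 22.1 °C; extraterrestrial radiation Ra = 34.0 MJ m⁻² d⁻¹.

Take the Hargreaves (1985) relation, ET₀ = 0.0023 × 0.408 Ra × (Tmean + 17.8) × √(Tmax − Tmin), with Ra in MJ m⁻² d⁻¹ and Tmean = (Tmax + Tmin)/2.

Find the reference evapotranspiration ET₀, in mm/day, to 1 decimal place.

Tmean = (29.0 + 22.1)/2 = 25.55 °C
0.408 Ra = 0.408 × 34.0 = 13.8720 mm/d equivalent
ET₀ = 0.0023 × 13.8720 × (25.55 + 17.8) × √6.9 = 0.0023 × 13.8720 × 43.35 × 2.6268 = 3.6331 mm/d

3.6 mm/day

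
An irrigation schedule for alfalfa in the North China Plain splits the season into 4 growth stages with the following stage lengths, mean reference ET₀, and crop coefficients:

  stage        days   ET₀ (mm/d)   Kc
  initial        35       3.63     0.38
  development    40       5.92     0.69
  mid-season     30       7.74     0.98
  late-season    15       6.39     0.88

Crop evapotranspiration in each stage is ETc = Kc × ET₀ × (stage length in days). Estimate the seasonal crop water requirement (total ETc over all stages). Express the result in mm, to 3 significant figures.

initial: 0.38 × 3.63 × 35 = 48.28 mm
development: 0.69 × 5.92 × 40 = 163.39 mm
mid-season: 0.98 × 7.74 × 30 = 227.56 mm
late-season: 0.88 × 6.39 × 15 = 84.35 mm
Seasonal total = 523.58 mm

524 mm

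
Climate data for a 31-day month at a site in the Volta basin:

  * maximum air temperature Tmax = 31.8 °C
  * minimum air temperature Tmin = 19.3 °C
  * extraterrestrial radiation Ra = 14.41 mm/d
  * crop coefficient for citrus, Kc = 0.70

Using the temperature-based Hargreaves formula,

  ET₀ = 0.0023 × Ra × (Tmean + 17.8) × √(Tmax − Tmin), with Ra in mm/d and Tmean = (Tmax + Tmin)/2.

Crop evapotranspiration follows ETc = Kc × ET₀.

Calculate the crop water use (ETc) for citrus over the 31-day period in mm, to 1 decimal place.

110.2 mm

Tmean = (31.8 + 19.3)/2 = 25.55 °C
ET₀ = 0.0023 × 14.41 × (25.55 + 17.8) × √12.5 = 0.0023 × 14.41 × 43.35 × 3.5355 = 5.0796 mm/d
ETc = Kc × ET₀ = 0.70 × 5.0796 = 3.5557 mm/d
Over 31 days: 3.5557 × 31 = 110.227 mm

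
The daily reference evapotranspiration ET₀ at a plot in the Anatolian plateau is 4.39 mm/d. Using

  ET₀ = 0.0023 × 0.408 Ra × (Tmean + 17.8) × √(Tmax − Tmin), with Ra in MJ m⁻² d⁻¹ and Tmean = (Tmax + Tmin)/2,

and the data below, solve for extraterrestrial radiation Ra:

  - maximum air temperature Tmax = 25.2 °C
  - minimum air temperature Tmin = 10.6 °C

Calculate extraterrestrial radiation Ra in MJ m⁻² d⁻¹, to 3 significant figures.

34.3 MJ m⁻² d⁻¹

Tmean = (25.2+10.6)/2 = 17.90 °C; ΔT = 14.6
Ra = ET₀ / [0.0023 × 0.408 × (Tmean+17.8) × √ΔT]
   = 4.39 / (0.0023 × 0.408 × 35.70 × 3.8210) = 34.295 MJ m⁻² d⁻¹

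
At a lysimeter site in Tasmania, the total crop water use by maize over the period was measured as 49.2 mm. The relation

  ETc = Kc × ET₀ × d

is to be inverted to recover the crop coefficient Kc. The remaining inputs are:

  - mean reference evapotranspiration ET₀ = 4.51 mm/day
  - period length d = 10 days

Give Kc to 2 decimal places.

1.09

ETc = Kc × ET₀ × d  ⇒  Kc = ETc / (ET₀ × d)
Kc = 49.2 / (4.51 × 10) = 49.2 / 45.10 = 1.0909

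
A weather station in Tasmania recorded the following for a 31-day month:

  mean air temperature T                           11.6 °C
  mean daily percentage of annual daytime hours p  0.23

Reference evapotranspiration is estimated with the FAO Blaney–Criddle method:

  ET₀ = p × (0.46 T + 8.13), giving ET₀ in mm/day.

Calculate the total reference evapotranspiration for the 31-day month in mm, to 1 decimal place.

96.0 mm

ET₀ = 0.23 × (0.46 × 11.6 + 8.13) = 0.23 × 13.466 = 3.0972 mm/d
Monthly total = 3.0972 × 31 = 96.013 mm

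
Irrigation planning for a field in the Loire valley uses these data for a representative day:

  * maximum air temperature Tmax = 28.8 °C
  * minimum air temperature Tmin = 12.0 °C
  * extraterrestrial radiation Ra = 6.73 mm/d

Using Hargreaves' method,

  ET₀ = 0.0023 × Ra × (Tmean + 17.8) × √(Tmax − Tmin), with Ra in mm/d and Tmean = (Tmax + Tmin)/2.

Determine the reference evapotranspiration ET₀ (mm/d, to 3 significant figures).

Tmean = (28.8 + 12.0)/2 = 20.40 °C
ET₀ = 0.0023 × 6.73 × (20.40 + 17.8) × √16.8 = 0.0023 × 6.73 × 38.20 × 4.0988 = 2.4236 mm/d

2.42 mm/d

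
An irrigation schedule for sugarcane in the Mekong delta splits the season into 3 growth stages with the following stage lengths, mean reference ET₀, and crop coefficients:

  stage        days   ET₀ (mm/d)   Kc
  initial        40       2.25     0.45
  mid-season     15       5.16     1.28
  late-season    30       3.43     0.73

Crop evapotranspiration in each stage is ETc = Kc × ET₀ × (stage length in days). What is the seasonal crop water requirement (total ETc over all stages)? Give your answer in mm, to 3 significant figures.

215 mm

initial: 0.45 × 2.25 × 40 = 40.50 mm
mid-season: 1.28 × 5.16 × 15 = 99.07 mm
late-season: 0.73 × 3.43 × 30 = 75.12 mm
Seasonal total = 214.69 mm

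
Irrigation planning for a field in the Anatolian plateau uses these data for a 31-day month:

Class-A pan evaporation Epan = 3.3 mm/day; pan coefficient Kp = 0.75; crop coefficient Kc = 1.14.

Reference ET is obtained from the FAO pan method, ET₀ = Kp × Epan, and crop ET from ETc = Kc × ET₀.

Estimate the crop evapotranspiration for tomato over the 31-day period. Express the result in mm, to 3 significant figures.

ET₀ = 0.75 × 3.3 = 2.4750 mm/d
ETc = Kc × ET₀ = 1.14 × 2.4750 = 2.8215 mm/d
Over 31 days: 2.8215 × 31 = 87.467 mm

87.5 mm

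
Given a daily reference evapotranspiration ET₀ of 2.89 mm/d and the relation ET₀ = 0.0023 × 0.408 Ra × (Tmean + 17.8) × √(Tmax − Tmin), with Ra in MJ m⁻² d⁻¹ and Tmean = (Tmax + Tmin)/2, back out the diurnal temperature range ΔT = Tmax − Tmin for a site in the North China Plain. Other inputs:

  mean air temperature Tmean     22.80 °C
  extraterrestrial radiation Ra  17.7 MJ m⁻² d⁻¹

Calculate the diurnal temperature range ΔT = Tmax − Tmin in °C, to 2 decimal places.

18.37 °C

√ΔT = ET₀ / [0.0023 × 0.408 × Ra × (Tmean+17.8)] = 2.89 / (0.0023 × 7.2216 × 40.60) = 4.2856
ΔT = 4.2856² = 18.366 °C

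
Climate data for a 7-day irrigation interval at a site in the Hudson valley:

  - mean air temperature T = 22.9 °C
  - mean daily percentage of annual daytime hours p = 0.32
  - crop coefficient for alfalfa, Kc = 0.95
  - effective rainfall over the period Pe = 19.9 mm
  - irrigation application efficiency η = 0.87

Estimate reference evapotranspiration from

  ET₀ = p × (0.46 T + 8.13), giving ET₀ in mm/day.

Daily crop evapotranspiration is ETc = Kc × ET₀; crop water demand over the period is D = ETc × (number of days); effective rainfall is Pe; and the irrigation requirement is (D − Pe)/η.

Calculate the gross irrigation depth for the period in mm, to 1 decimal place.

22.8 mm

ET₀ = 0.32 × (0.46 × 22.9 + 8.13) = 0.32 × 18.664 = 5.9725 mm/d
ETc = Kc × ET₀ = 0.95 × 5.9725 = 5.6739 mm/d
Crop demand D = ETc × 7 d = 5.6739 × 7 = 39.717 mm
D − Pe = 39.717 − 19.9 = 19.817 mm
Gross irrigation = 19.817 / 0.87 = 22.778 mm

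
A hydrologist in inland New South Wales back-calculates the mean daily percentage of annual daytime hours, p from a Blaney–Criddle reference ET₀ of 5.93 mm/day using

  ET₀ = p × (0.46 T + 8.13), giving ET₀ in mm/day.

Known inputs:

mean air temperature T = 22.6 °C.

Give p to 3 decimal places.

0.320

p = ET₀ / (0.46 T + 8.13) = 5.93 / (0.46 × 22.6 + 8.13) = 5.93 / 18.526 = 0.3201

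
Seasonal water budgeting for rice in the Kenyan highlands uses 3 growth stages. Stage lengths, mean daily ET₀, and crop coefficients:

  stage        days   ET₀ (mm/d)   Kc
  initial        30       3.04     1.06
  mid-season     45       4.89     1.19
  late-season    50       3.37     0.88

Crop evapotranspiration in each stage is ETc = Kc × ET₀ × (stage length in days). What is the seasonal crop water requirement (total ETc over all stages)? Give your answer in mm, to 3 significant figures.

507 mm

initial: 1.06 × 3.04 × 30 = 96.67 mm
mid-season: 1.19 × 4.89 × 45 = 261.86 mm
late-season: 0.88 × 3.37 × 50 = 148.28 mm
Seasonal total = 506.81 mm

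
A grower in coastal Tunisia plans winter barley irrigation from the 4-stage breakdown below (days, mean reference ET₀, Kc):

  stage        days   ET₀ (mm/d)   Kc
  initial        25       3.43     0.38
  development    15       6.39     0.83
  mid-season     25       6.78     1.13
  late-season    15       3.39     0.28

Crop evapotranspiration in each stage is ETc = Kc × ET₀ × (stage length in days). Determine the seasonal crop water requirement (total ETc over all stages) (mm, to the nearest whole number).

318 mm

initial: 0.38 × 3.43 × 25 = 32.59 mm
development: 0.83 × 6.39 × 15 = 79.56 mm
mid-season: 1.13 × 6.78 × 25 = 191.54 mm
late-season: 0.28 × 3.39 × 15 = 14.24 mm
Seasonal total = 317.93 mm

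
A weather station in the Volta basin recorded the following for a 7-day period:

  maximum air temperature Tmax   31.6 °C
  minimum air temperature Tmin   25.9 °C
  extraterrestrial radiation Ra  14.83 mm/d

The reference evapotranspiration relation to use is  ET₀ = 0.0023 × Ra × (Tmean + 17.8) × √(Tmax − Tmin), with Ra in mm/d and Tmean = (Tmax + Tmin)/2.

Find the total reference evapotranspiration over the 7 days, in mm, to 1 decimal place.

Tmean = (31.6 + 25.9)/2 = 28.75 °C
ET₀ = 0.0023 × 14.83 × (28.75 + 17.8) × √5.7 = 0.0023 × 14.83 × 46.55 × 2.3875 = 3.7908 mm/d
Over 7 days: 3.7908 × 7 = 26.536 mm

26.5 mm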